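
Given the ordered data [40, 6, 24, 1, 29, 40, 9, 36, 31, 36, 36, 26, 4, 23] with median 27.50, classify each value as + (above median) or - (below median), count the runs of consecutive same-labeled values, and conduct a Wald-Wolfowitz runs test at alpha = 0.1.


Step 1: Compute median = 27.50; label A = above, B = below.
Labels in order: ABBBAABAAAABBB  (n_A = 7, n_B = 7)
Step 2: Count runs R = 6.
Step 3: Under H0 (random ordering), E[R] = 2*n_A*n_B/(n_A+n_B) + 1 = 2*7*7/14 + 1 = 8.0000.
        Var[R] = 2*n_A*n_B*(2*n_A*n_B - n_A - n_B) / ((n_A+n_B)^2 * (n_A+n_B-1)) = 8232/2548 = 3.2308.
        SD[R] = 1.7974.
Step 4: Continuity-corrected z = (R + 0.5 - E[R]) / SD[R] = (6 + 0.5 - 8.0000) / 1.7974 = -0.8345.
Step 5: Two-sided p-value via normal approximation = 2*(1 - Phi(|z|)) = 0.403986.
Step 6: alpha = 0.1. fail to reject H0.

R = 6, z = -0.8345, p = 0.403986, fail to reject H0.


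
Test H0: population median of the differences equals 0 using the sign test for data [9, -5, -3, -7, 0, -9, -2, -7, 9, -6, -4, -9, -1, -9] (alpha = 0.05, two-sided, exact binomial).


Step 1: Discard zero differences. Original n = 14; n_eff = number of nonzero differences = 13.
Nonzero differences (with sign): +9, -5, -3, -7, -9, -2, -7, +9, -6, -4, -9, -1, -9
Step 2: Count signs: positive = 2, negative = 11.
Step 3: Under H0: P(positive) = 0.5, so the number of positives S ~ Bin(13, 0.5).
Step 4: Two-sided exact p-value = sum of Bin(13,0.5) probabilities at or below the observed probability = 0.022461.
Step 5: alpha = 0.05. reject H0.

n_eff = 13, pos = 2, neg = 11, p = 0.022461, reject H0.


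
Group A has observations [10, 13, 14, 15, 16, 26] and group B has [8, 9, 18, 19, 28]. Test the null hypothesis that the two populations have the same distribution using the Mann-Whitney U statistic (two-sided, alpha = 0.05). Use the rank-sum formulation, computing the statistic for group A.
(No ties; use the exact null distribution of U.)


Step 1: Combine and sort all 11 observations; assign midranks.
sorted (value, group): (8,Y), (9,Y), (10,X), (13,X), (14,X), (15,X), (16,X), (18,Y), (19,Y), (26,X), (28,Y)
ranks: 8->1, 9->2, 10->3, 13->4, 14->5, 15->6, 16->7, 18->8, 19->9, 26->10, 28->11
Step 2: Rank sum for X: R1 = 3 + 4 + 5 + 6 + 7 + 10 = 35.
Step 3: U_X = R1 - n1(n1+1)/2 = 35 - 6*7/2 = 35 - 21 = 14.
       U_Y = n1*n2 - U_X = 30 - 14 = 16.
Step 4: No ties, so the exact null distribution of U (based on enumerating the C(11,6) = 462 equally likely rank assignments) gives the two-sided p-value.
Step 5: p-value = 0.930736; compare to alpha = 0.05. fail to reject H0.

U_X = 14, p = 0.930736, fail to reject H0 at alpha = 0.05.


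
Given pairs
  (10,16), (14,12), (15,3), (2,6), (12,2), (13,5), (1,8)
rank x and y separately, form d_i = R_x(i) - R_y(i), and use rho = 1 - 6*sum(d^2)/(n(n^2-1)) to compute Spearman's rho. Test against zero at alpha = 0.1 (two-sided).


Step 1: Rank x and y separately (midranks; no ties here).
rank(x): 10->3, 14->6, 15->7, 2->2, 12->4, 13->5, 1->1
rank(y): 16->7, 12->6, 3->2, 6->4, 2->1, 5->3, 8->5
Step 2: d_i = R_x(i) - R_y(i); compute d_i^2.
  (3-7)^2=16, (6-6)^2=0, (7-2)^2=25, (2-4)^2=4, (4-1)^2=9, (5-3)^2=4, (1-5)^2=16
sum(d^2) = 74.
Step 3: rho = 1 - 6*74 / (7*(7^2 - 1)) = 1 - 444/336 = -0.321429.
Step 4: Under H0, t = rho * sqrt((n-2)/(1-rho^2)) = -0.7590 ~ t(5).
Step 5: Two-sided p-value from the t-distribution with 5 df = 0.482072.
Step 6: alpha = 0.1. fail to reject H0.

rho = -0.3214, p = 0.482072, fail to reject H0 at alpha = 0.1.


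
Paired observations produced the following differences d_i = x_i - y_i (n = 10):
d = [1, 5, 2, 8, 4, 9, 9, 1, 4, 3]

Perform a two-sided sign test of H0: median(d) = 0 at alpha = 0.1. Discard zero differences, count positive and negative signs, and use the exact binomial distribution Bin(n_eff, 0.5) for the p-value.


Step 1: Discard zero differences. Original n = 10; n_eff = number of nonzero differences = 10.
Nonzero differences (with sign): +1, +5, +2, +8, +4, +9, +9, +1, +4, +3
Step 2: Count signs: positive = 10, negative = 0.
Step 3: Under H0: P(positive) = 0.5, so the number of positives S ~ Bin(10, 0.5).
Step 4: Two-sided exact p-value = sum of Bin(10,0.5) probabilities at or below the observed probability = 0.001953.
Step 5: alpha = 0.1. reject H0.

n_eff = 10, pos = 10, neg = 0, p = 0.001953, reject H0.


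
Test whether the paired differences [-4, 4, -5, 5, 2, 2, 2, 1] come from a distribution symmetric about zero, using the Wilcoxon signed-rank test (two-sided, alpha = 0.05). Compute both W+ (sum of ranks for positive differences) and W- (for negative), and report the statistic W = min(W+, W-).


Step 1: Drop any zero differences (none here) and take |d_i|.
|d| = [4, 4, 5, 5, 2, 2, 2, 1]
Step 2: Midrank |d_i| (ties get averaged ranks).
ranks: |4|->5.5, |4|->5.5, |5|->7.5, |5|->7.5, |2|->3, |2|->3, |2|->3, |1|->1
Step 3: Attach original signs; sum ranks with positive sign and with negative sign.
W+ = 5.5 + 7.5 + 3 + 3 + 3 + 1 = 23
W- = 5.5 + 7.5 = 13
(Check: W+ + W- = 36 should equal n(n+1)/2 = 36.)
Step 4: Test statistic W = min(W+, W-) = 13.
Step 5: Ties in |d|, so use the tie-corrected normal approximation.
        E[W] = n(n+1)/4 = 8*9/4 = 18.
        Tie groups: |d|=2 (t=3), |d|=4 (t=2), |d|=5 (t=2); sum(t^3 - t) = 36.
        Var[W] = n(n+1)(2n+1)/24 - sum(t^3-t)/48 = 1224/24 - 36/48 = 50.25.
        z = (W - E[W]) / sqrt(Var[W]) = (13 - 18) / 7.0887 = -0.7053.
        Two-sided p = 2*Phi(z) = 0.480595.
Step 6: alpha = 0.05. fail to reject H0.

W+ = 23, W- = 13, W = min = 13, p = 0.480595, fail to reject H0.


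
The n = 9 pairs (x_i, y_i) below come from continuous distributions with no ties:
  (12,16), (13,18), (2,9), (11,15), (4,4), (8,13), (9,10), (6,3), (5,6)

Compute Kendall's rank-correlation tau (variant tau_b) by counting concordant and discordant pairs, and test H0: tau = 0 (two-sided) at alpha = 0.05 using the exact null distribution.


Step 1: Enumerate the 36 unordered pairs (i,j) with i<j and classify each by sign(x_j-x_i) * sign(y_j-y_i).
  (1,2):dx=+1,dy=+2->C; (1,3):dx=-10,dy=-7->C; (1,4):dx=-1,dy=-1->C; (1,5):dx=-8,dy=-12->C
  (1,6):dx=-4,dy=-3->C; (1,7):dx=-3,dy=-6->C; (1,8):dx=-6,dy=-13->C; (1,9):dx=-7,dy=-10->C
  (2,3):dx=-11,dy=-9->C; (2,4):dx=-2,dy=-3->C; (2,5):dx=-9,dy=-14->C; (2,6):dx=-5,dy=-5->C
  (2,7):dx=-4,dy=-8->C; (2,8):dx=-7,dy=-15->C; (2,9):dx=-8,dy=-12->C; (3,4):dx=+9,dy=+6->C
  (3,5):dx=+2,dy=-5->D; (3,6):dx=+6,dy=+4->C; (3,7):dx=+7,dy=+1->C; (3,8):dx=+4,dy=-6->D
  (3,9):dx=+3,dy=-3->D; (4,5):dx=-7,dy=-11->C; (4,6):dx=-3,dy=-2->C; (4,7):dx=-2,dy=-5->C
  (4,8):dx=-5,dy=-12->C; (4,9):dx=-6,dy=-9->C; (5,6):dx=+4,dy=+9->C; (5,7):dx=+5,dy=+6->C
  (5,8):dx=+2,dy=-1->D; (5,9):dx=+1,dy=+2->C; (6,7):dx=+1,dy=-3->D; (6,8):dx=-2,dy=-10->C
  (6,9):dx=-3,dy=-7->C; (7,8):dx=-3,dy=-7->C; (7,9):dx=-4,dy=-4->C; (8,9):dx=-1,dy=+3->D
Step 2: C = 30, D = 6, total pairs = 36.
Step 3: tau = (C - D)/(n(n-1)/2) = (30 - 6)/36 = 0.666667.
Step 4: Exact two-sided p-value (enumerate n! = 362880 permutations of y under H0): p = 0.012665.
Step 5: alpha = 0.05. reject H0.

tau_b = 0.6667 (C=30, D=6), p = 0.012665, reject H0.


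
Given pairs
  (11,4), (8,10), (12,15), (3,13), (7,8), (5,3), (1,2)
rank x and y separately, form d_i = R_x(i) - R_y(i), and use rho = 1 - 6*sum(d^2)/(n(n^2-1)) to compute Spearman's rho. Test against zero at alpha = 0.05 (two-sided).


Step 1: Rank x and y separately (midranks; no ties here).
rank(x): 11->6, 8->5, 12->7, 3->2, 7->4, 5->3, 1->1
rank(y): 4->3, 10->5, 15->7, 13->6, 8->4, 3->2, 2->1
Step 2: d_i = R_x(i) - R_y(i); compute d_i^2.
  (6-3)^2=9, (5-5)^2=0, (7-7)^2=0, (2-6)^2=16, (4-4)^2=0, (3-2)^2=1, (1-1)^2=0
sum(d^2) = 26.
Step 3: rho = 1 - 6*26 / (7*(7^2 - 1)) = 1 - 156/336 = 0.535714.
Step 4: Under H0, t = rho * sqrt((n-2)/(1-rho^2)) = 1.4186 ~ t(5).
Step 5: Two-sided p-value from the t-distribution with 5 df = 0.215217.
Step 6: alpha = 0.05. fail to reject H0.

rho = 0.5357, p = 0.215217, fail to reject H0 at alpha = 0.05.


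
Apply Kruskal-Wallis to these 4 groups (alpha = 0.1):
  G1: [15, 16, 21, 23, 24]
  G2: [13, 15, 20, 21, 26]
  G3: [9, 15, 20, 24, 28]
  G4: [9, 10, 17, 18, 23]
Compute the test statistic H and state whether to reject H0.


Step 1: Combine all N = 20 observations and assign midranks.
sorted (value, group, rank): (9,G3,1.5), (9,G4,1.5), (10,G4,3), (13,G2,4), (15,G1,6), (15,G2,6), (15,G3,6), (16,G1,8), (17,G4,9), (18,G4,10), (20,G2,11.5), (20,G3,11.5), (21,G1,13.5), (21,G2,13.5), (23,G1,15.5), (23,G4,15.5), (24,G1,17.5), (24,G3,17.5), (26,G2,19), (28,G3,20)
Step 2: Sum ranks within each group.
R_1 = 60.5 (n_1 = 5)
R_2 = 54 (n_2 = 5)
R_3 = 56.5 (n_3 = 5)
R_4 = 39 (n_4 = 5)
Step 3: H = 12/(N(N+1)) * sum(R_i^2/n_i) - 3(N+1)
     = 12/(20*21) * (60.5^2/5 + 54^2/5 + 56.5^2/5 + 39^2/5) - 3*21
     = 0.028571 * 2257.9 - 63
     = 1.511429.
Step 4: Ties present; correction factor C = 1 - 54/(20^3 - 20) = 0.993233. Corrected H = 1.511429 / 0.993233 = 1.521726.
Step 5: Under H0, H ~ chi^2(3); p-value = 0.677265.
Step 6: alpha = 0.1. fail to reject H0.

H = 1.5217, df = 3, p = 0.677265, fail to reject H0.


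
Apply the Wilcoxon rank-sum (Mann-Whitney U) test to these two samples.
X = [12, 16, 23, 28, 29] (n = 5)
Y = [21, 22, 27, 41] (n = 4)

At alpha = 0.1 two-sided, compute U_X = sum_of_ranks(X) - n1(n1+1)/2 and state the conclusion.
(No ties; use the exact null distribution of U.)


Step 1: Combine and sort all 9 observations; assign midranks.
sorted (value, group): (12,X), (16,X), (21,Y), (22,Y), (23,X), (27,Y), (28,X), (29,X), (41,Y)
ranks: 12->1, 16->2, 21->3, 22->4, 23->5, 27->6, 28->7, 29->8, 41->9
Step 2: Rank sum for X: R1 = 1 + 2 + 5 + 7 + 8 = 23.
Step 3: U_X = R1 - n1(n1+1)/2 = 23 - 5*6/2 = 23 - 15 = 8.
       U_Y = n1*n2 - U_X = 20 - 8 = 12.
Step 4: No ties, so the exact null distribution of U (based on enumerating the C(9,5) = 126 equally likely rank assignments) gives the two-sided p-value.
Step 5: p-value = 0.730159; compare to alpha = 0.1. fail to reject H0.

U_X = 8, p = 0.730159, fail to reject H0 at alpha = 0.1.


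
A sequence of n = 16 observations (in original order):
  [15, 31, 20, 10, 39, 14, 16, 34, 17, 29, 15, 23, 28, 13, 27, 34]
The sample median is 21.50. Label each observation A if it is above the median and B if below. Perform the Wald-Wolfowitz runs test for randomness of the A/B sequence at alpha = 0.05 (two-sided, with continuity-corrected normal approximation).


Step 1: Compute median = 21.50; label A = above, B = below.
Labels in order: BABBABBABABAABAA  (n_A = 8, n_B = 8)
Step 2: Count runs R = 12.
Step 3: Under H0 (random ordering), E[R] = 2*n_A*n_B/(n_A+n_B) + 1 = 2*8*8/16 + 1 = 9.0000.
        Var[R] = 2*n_A*n_B*(2*n_A*n_B - n_A - n_B) / ((n_A+n_B)^2 * (n_A+n_B-1)) = 14336/3840 = 3.7333.
        SD[R] = 1.9322.
Step 4: Continuity-corrected z = (R - 0.5 - E[R]) / SD[R] = (12 - 0.5 - 9.0000) / 1.9322 = 1.2939.
Step 5: Two-sided p-value via normal approximation = 2*(1 - Phi(|z|)) = 0.195709.
Step 6: alpha = 0.05. fail to reject H0.

R = 12, z = 1.2939, p = 0.195709, fail to reject H0.


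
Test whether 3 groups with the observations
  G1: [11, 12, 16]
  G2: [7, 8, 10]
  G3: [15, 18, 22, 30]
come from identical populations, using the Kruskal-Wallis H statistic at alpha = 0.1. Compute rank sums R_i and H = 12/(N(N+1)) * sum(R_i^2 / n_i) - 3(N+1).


Step 1: Combine all N = 10 observations and assign midranks.
sorted (value, group, rank): (7,G2,1), (8,G2,2), (10,G2,3), (11,G1,4), (12,G1,5), (15,G3,6), (16,G1,7), (18,G3,8), (22,G3,9), (30,G3,10)
Step 2: Sum ranks within each group.
R_1 = 16 (n_1 = 3)
R_2 = 6 (n_2 = 3)
R_3 = 33 (n_3 = 4)
Step 3: H = 12/(N(N+1)) * sum(R_i^2/n_i) - 3(N+1)
     = 12/(10*11) * (16^2/3 + 6^2/3 + 33^2/4) - 3*11
     = 0.109091 * 369.583 - 33
     = 7.318182.
Step 4: No ties, so H is used without correction.
Step 5: Under H0, H ~ chi^2(2); p-value = 0.025756.
Step 6: alpha = 0.1. reject H0.

H = 7.3182, df = 2, p = 0.025756, reject H0.


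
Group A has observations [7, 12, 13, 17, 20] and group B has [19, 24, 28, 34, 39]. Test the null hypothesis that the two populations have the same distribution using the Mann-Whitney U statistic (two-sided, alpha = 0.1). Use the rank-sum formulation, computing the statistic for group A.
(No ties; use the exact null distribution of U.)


Step 1: Combine and sort all 10 observations; assign midranks.
sorted (value, group): (7,X), (12,X), (13,X), (17,X), (19,Y), (20,X), (24,Y), (28,Y), (34,Y), (39,Y)
ranks: 7->1, 12->2, 13->3, 17->4, 19->5, 20->6, 24->7, 28->8, 34->9, 39->10
Step 2: Rank sum for X: R1 = 1 + 2 + 3 + 4 + 6 = 16.
Step 3: U_X = R1 - n1(n1+1)/2 = 16 - 5*6/2 = 16 - 15 = 1.
       U_Y = n1*n2 - U_X = 25 - 1 = 24.
Step 4: No ties, so the exact null distribution of U (based on enumerating the C(10,5) = 252 equally likely rank assignments) gives the two-sided p-value.
Step 5: p-value = 0.015873; compare to alpha = 0.1. reject H0.

U_X = 1, p = 0.015873, reject H0 at alpha = 0.1.


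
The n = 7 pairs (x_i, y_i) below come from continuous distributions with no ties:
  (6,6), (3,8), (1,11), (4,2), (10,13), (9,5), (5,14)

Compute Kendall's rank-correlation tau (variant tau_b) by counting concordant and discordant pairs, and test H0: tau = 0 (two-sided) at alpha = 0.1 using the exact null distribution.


Step 1: Enumerate the 21 unordered pairs (i,j) with i<j and classify each by sign(x_j-x_i) * sign(y_j-y_i).
  (1,2):dx=-3,dy=+2->D; (1,3):dx=-5,dy=+5->D; (1,4):dx=-2,dy=-4->C; (1,5):dx=+4,dy=+7->C
  (1,6):dx=+3,dy=-1->D; (1,7):dx=-1,dy=+8->D; (2,3):dx=-2,dy=+3->D; (2,4):dx=+1,dy=-6->D
  (2,5):dx=+7,dy=+5->C; (2,6):dx=+6,dy=-3->D; (2,7):dx=+2,dy=+6->C; (3,4):dx=+3,dy=-9->D
  (3,5):dx=+9,dy=+2->C; (3,6):dx=+8,dy=-6->D; (3,7):dx=+4,dy=+3->C; (4,5):dx=+6,dy=+11->C
  (4,6):dx=+5,dy=+3->C; (4,7):dx=+1,dy=+12->C; (5,6):dx=-1,dy=-8->C; (5,7):dx=-5,dy=+1->D
  (6,7):dx=-4,dy=+9->D
Step 2: C = 10, D = 11, total pairs = 21.
Step 3: tau = (C - D)/(n(n-1)/2) = (10 - 11)/21 = -0.047619.
Step 4: Exact two-sided p-value (enumerate n! = 5040 permutations of y under H0): p = 1.000000.
Step 5: alpha = 0.1. fail to reject H0.

tau_b = -0.0476 (C=10, D=11), p = 1.000000, fail to reject H0.


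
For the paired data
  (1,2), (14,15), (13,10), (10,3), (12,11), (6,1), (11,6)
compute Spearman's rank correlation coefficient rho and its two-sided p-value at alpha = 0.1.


Step 1: Rank x and y separately (midranks; no ties here).
rank(x): 1->1, 14->7, 13->6, 10->3, 12->5, 6->2, 11->4
rank(y): 2->2, 15->7, 10->5, 3->3, 11->6, 1->1, 6->4
Step 2: d_i = R_x(i) - R_y(i); compute d_i^2.
  (1-2)^2=1, (7-7)^2=0, (6-5)^2=1, (3-3)^2=0, (5-6)^2=1, (2-1)^2=1, (4-4)^2=0
sum(d^2) = 4.
Step 3: rho = 1 - 6*4 / (7*(7^2 - 1)) = 1 - 24/336 = 0.928571.
Step 4: Under H0, t = rho * sqrt((n-2)/(1-rho^2)) = 5.5943 ~ t(5).
Step 5: Two-sided p-value from the t-distribution with 5 df = 0.002519.
Step 6: alpha = 0.1. reject H0.

rho = 0.9286, p = 0.002519, reject H0 at alpha = 0.1.


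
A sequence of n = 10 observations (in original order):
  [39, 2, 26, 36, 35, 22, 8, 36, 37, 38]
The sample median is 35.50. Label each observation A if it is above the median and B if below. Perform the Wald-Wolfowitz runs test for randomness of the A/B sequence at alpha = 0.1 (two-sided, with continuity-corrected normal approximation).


Step 1: Compute median = 35.50; label A = above, B = below.
Labels in order: ABBABBBAAA  (n_A = 5, n_B = 5)
Step 2: Count runs R = 5.
Step 3: Under H0 (random ordering), E[R] = 2*n_A*n_B/(n_A+n_B) + 1 = 2*5*5/10 + 1 = 6.0000.
        Var[R] = 2*n_A*n_B*(2*n_A*n_B - n_A - n_B) / ((n_A+n_B)^2 * (n_A+n_B-1)) = 2000/900 = 2.2222.
        SD[R] = 1.4907.
Step 4: Continuity-corrected z = (R + 0.5 - E[R]) / SD[R] = (5 + 0.5 - 6.0000) / 1.4907 = -0.3354.
Step 5: Two-sided p-value via normal approximation = 2*(1 - Phi(|z|)) = 0.737316.
Step 6: alpha = 0.1. fail to reject H0.

R = 5, z = -0.3354, p = 0.737316, fail to reject H0.


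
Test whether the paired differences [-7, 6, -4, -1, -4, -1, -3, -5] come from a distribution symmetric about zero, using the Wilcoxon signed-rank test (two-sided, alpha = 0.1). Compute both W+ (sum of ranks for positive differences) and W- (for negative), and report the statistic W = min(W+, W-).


Step 1: Drop any zero differences (none here) and take |d_i|.
|d| = [7, 6, 4, 1, 4, 1, 3, 5]
Step 2: Midrank |d_i| (ties get averaged ranks).
ranks: |7|->8, |6|->7, |4|->4.5, |1|->1.5, |4|->4.5, |1|->1.5, |3|->3, |5|->6
Step 3: Attach original signs; sum ranks with positive sign and with negative sign.
W+ = 7 = 7
W- = 8 + 4.5 + 1.5 + 4.5 + 1.5 + 3 + 6 = 29
(Check: W+ + W- = 36 should equal n(n+1)/2 = 36.)
Step 4: Test statistic W = min(W+, W-) = 7.
Step 5: Ties in |d|, so use the tie-corrected normal approximation.
        E[W] = n(n+1)/4 = 8*9/4 = 18.
        Tie groups: |d|=1 (t=2), |d|=4 (t=2); sum(t^3 - t) = 12.
        Var[W] = n(n+1)(2n+1)/24 - sum(t^3-t)/48 = 1224/24 - 12/48 = 50.75.
        z = (W - E[W]) / sqrt(Var[W]) = (7 - 18) / 7.1239 = -1.5441.
        Two-sided p = 2*Phi(z) = 0.122565.
Step 6: alpha = 0.1. fail to reject H0.

W+ = 7, W- = 29, W = min = 7, p = 0.122565, fail to reject H0.


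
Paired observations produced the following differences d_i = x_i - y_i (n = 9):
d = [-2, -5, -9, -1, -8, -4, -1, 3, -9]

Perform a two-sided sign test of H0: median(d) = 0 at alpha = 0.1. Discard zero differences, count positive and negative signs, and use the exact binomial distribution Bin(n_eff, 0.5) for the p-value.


Step 1: Discard zero differences. Original n = 9; n_eff = number of nonzero differences = 9.
Nonzero differences (with sign): -2, -5, -9, -1, -8, -4, -1, +3, -9
Step 2: Count signs: positive = 1, negative = 8.
Step 3: Under H0: P(positive) = 0.5, so the number of positives S ~ Bin(9, 0.5).
Step 4: Two-sided exact p-value = sum of Bin(9,0.5) probabilities at or below the observed probability = 0.039062.
Step 5: alpha = 0.1. reject H0.

n_eff = 9, pos = 1, neg = 8, p = 0.039062, reject H0.


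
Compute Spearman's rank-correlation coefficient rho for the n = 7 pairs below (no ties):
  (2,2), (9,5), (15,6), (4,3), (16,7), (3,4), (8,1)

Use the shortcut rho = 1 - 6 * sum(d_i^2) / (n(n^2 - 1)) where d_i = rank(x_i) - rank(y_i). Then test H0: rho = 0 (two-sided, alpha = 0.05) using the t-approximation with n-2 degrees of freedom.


Step 1: Rank x and y separately (midranks; no ties here).
rank(x): 2->1, 9->5, 15->6, 4->3, 16->7, 3->2, 8->4
rank(y): 2->2, 5->5, 6->6, 3->3, 7->7, 4->4, 1->1
Step 2: d_i = R_x(i) - R_y(i); compute d_i^2.
  (1-2)^2=1, (5-5)^2=0, (6-6)^2=0, (3-3)^2=0, (7-7)^2=0, (2-4)^2=4, (4-1)^2=9
sum(d^2) = 14.
Step 3: rho = 1 - 6*14 / (7*(7^2 - 1)) = 1 - 84/336 = 0.750000.
Step 4: Under H0, t = rho * sqrt((n-2)/(1-rho^2)) = 2.5355 ~ t(5).
Step 5: Two-sided p-value from the t-distribution with 5 df = 0.052181.
Step 6: alpha = 0.05. fail to reject H0.

rho = 0.7500, p = 0.052181, fail to reject H0 at alpha = 0.05.


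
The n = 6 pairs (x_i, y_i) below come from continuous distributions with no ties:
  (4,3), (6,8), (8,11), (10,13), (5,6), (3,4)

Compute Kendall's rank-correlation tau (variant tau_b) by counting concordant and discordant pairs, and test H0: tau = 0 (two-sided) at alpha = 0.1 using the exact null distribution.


Step 1: Enumerate the 15 unordered pairs (i,j) with i<j and classify each by sign(x_j-x_i) * sign(y_j-y_i).
  (1,2):dx=+2,dy=+5->C; (1,3):dx=+4,dy=+8->C; (1,4):dx=+6,dy=+10->C; (1,5):dx=+1,dy=+3->C
  (1,6):dx=-1,dy=+1->D; (2,3):dx=+2,dy=+3->C; (2,4):dx=+4,dy=+5->C; (2,5):dx=-1,dy=-2->C
  (2,6):dx=-3,dy=-4->C; (3,4):dx=+2,dy=+2->C; (3,5):dx=-3,dy=-5->C; (3,6):dx=-5,dy=-7->C
  (4,5):dx=-5,dy=-7->C; (4,6):dx=-7,dy=-9->C; (5,6):dx=-2,dy=-2->C
Step 2: C = 14, D = 1, total pairs = 15.
Step 3: tau = (C - D)/(n(n-1)/2) = (14 - 1)/15 = 0.866667.
Step 4: Exact two-sided p-value (enumerate n! = 720 permutations of y under H0): p = 0.016667.
Step 5: alpha = 0.1. reject H0.

tau_b = 0.8667 (C=14, D=1), p = 0.016667, reject H0.


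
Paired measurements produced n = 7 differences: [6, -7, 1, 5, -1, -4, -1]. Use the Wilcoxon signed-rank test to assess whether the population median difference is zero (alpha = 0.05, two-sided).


Step 1: Drop any zero differences (none here) and take |d_i|.
|d| = [6, 7, 1, 5, 1, 4, 1]
Step 2: Midrank |d_i| (ties get averaged ranks).
ranks: |6|->6, |7|->7, |1|->2, |5|->5, |1|->2, |4|->4, |1|->2
Step 3: Attach original signs; sum ranks with positive sign and with negative sign.
W+ = 6 + 2 + 5 = 13
W- = 7 + 2 + 4 + 2 = 15
(Check: W+ + W- = 28 should equal n(n+1)/2 = 28.)
Step 4: Test statistic W = min(W+, W-) = 13.
Step 5: Ties in |d|, so use the tie-corrected normal approximation.
        E[W] = n(n+1)/4 = 7*8/4 = 14.
        Tie groups: |d|=1 (t=3); sum(t^3 - t) = 24.
        Var[W] = n(n+1)(2n+1)/24 - sum(t^3-t)/48 = 840/24 - 24/48 = 34.5.
        z = (W - E[W]) / sqrt(Var[W]) = (13 - 14) / 5.8737 = -0.1703.
        Two-sided p = 2*Phi(z) = 0.864813.
Step 6: alpha = 0.05. fail to reject H0.

W+ = 13, W- = 15, W = min = 13, p = 0.864813, fail to reject H0.


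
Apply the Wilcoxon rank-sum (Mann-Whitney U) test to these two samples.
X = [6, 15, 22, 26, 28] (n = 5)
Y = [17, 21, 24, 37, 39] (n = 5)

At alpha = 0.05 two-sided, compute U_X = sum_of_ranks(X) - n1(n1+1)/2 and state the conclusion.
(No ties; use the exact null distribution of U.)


Step 1: Combine and sort all 10 observations; assign midranks.
sorted (value, group): (6,X), (15,X), (17,Y), (21,Y), (22,X), (24,Y), (26,X), (28,X), (37,Y), (39,Y)
ranks: 6->1, 15->2, 17->3, 21->4, 22->5, 24->6, 26->7, 28->8, 37->9, 39->10
Step 2: Rank sum for X: R1 = 1 + 2 + 5 + 7 + 8 = 23.
Step 3: U_X = R1 - n1(n1+1)/2 = 23 - 5*6/2 = 23 - 15 = 8.
       U_Y = n1*n2 - U_X = 25 - 8 = 17.
Step 4: No ties, so the exact null distribution of U (based on enumerating the C(10,5) = 252 equally likely rank assignments) gives the two-sided p-value.
Step 5: p-value = 0.420635; compare to alpha = 0.05. fail to reject H0.

U_X = 8, p = 0.420635, fail to reject H0 at alpha = 0.05.


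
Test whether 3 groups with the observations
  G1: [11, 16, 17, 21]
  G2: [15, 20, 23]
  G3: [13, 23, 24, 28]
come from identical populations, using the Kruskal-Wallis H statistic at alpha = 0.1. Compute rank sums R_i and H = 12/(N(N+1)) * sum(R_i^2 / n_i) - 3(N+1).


Step 1: Combine all N = 11 observations and assign midranks.
sorted (value, group, rank): (11,G1,1), (13,G3,2), (15,G2,3), (16,G1,4), (17,G1,5), (20,G2,6), (21,G1,7), (23,G2,8.5), (23,G3,8.5), (24,G3,10), (28,G3,11)
Step 2: Sum ranks within each group.
R_1 = 17 (n_1 = 4)
R_2 = 17.5 (n_2 = 3)
R_3 = 31.5 (n_3 = 4)
Step 3: H = 12/(N(N+1)) * sum(R_i^2/n_i) - 3(N+1)
     = 12/(11*12) * (17^2/4 + 17.5^2/3 + 31.5^2/4) - 3*12
     = 0.090909 * 422.396 - 36
     = 2.399621.
Step 4: Ties present; correction factor C = 1 - 6/(11^3 - 11) = 0.995455. Corrected H = 2.399621 / 0.995455 = 2.410578.
Step 5: Under H0, H ~ chi^2(2); p-value = 0.299605.
Step 6: alpha = 0.1. fail to reject H0.

H = 2.4106, df = 2, p = 0.299605, fail to reject H0.


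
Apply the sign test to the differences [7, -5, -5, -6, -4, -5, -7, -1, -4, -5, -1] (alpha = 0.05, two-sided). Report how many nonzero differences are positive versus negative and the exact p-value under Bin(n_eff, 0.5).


Step 1: Discard zero differences. Original n = 11; n_eff = number of nonzero differences = 11.
Nonzero differences (with sign): +7, -5, -5, -6, -4, -5, -7, -1, -4, -5, -1
Step 2: Count signs: positive = 1, negative = 10.
Step 3: Under H0: P(positive) = 0.5, so the number of positives S ~ Bin(11, 0.5).
Step 4: Two-sided exact p-value = sum of Bin(11,0.5) probabilities at or below the observed probability = 0.011719.
Step 5: alpha = 0.05. reject H0.

n_eff = 11, pos = 1, neg = 10, p = 0.011719, reject H0.


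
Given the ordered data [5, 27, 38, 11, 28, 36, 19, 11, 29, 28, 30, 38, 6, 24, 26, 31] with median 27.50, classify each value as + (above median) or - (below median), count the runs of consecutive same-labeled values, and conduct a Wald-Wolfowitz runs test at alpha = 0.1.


Step 1: Compute median = 27.50; label A = above, B = below.
Labels in order: BBABAABBAAAABBBA  (n_A = 8, n_B = 8)
Step 2: Count runs R = 8.
Step 3: Under H0 (random ordering), E[R] = 2*n_A*n_B/(n_A+n_B) + 1 = 2*8*8/16 + 1 = 9.0000.
        Var[R] = 2*n_A*n_B*(2*n_A*n_B - n_A - n_B) / ((n_A+n_B)^2 * (n_A+n_B-1)) = 14336/3840 = 3.7333.
        SD[R] = 1.9322.
Step 4: Continuity-corrected z = (R + 0.5 - E[R]) / SD[R] = (8 + 0.5 - 9.0000) / 1.9322 = -0.2588.
Step 5: Two-sided p-value via normal approximation = 2*(1 - Phi(|z|)) = 0.795809.
Step 6: alpha = 0.1. fail to reject H0.

R = 8, z = -0.2588, p = 0.795809, fail to reject H0.


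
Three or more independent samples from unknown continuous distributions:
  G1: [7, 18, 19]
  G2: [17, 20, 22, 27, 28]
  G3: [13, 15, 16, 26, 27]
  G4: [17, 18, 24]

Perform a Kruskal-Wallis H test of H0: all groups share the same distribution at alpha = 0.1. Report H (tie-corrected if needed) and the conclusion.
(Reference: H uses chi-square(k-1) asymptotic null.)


Step 1: Combine all N = 16 observations and assign midranks.
sorted (value, group, rank): (7,G1,1), (13,G3,2), (15,G3,3), (16,G3,4), (17,G2,5.5), (17,G4,5.5), (18,G1,7.5), (18,G4,7.5), (19,G1,9), (20,G2,10), (22,G2,11), (24,G4,12), (26,G3,13), (27,G2,14.5), (27,G3,14.5), (28,G2,16)
Step 2: Sum ranks within each group.
R_1 = 17.5 (n_1 = 3)
R_2 = 57 (n_2 = 5)
R_3 = 36.5 (n_3 = 5)
R_4 = 25 (n_4 = 3)
Step 3: H = 12/(N(N+1)) * sum(R_i^2/n_i) - 3(N+1)
     = 12/(16*17) * (17.5^2/3 + 57^2/5 + 36.5^2/5 + 25^2/3) - 3*17
     = 0.044118 * 1226.67 - 51
     = 3.117647.
Step 4: Ties present; correction factor C = 1 - 18/(16^3 - 16) = 0.995588. Corrected H = 3.117647 / 0.995588 = 3.131462.
Step 5: Under H0, H ~ chi^2(3); p-value = 0.371797.
Step 6: alpha = 0.1. fail to reject H0.

H = 3.1315, df = 3, p = 0.371797, fail to reject H0.


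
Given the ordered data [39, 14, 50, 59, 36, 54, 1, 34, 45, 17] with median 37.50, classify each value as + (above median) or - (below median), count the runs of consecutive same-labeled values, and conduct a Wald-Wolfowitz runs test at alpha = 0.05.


Step 1: Compute median = 37.50; label A = above, B = below.
Labels in order: ABAABABBAB  (n_A = 5, n_B = 5)
Step 2: Count runs R = 8.
Step 3: Under H0 (random ordering), E[R] = 2*n_A*n_B/(n_A+n_B) + 1 = 2*5*5/10 + 1 = 6.0000.
        Var[R] = 2*n_A*n_B*(2*n_A*n_B - n_A - n_B) / ((n_A+n_B)^2 * (n_A+n_B-1)) = 2000/900 = 2.2222.
        SD[R] = 1.4907.
Step 4: Continuity-corrected z = (R - 0.5 - E[R]) / SD[R] = (8 - 0.5 - 6.0000) / 1.4907 = 1.0062.
Step 5: Two-sided p-value via normal approximation = 2*(1 - Phi(|z|)) = 0.314305.
Step 6: alpha = 0.05. fail to reject H0.

R = 8, z = 1.0062, p = 0.314305, fail to reject H0.


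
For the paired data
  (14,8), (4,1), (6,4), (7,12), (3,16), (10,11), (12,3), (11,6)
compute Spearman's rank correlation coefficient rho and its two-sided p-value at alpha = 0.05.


Step 1: Rank x and y separately (midranks; no ties here).
rank(x): 14->8, 4->2, 6->3, 7->4, 3->1, 10->5, 12->7, 11->6
rank(y): 8->5, 1->1, 4->3, 12->7, 16->8, 11->6, 3->2, 6->4
Step 2: d_i = R_x(i) - R_y(i); compute d_i^2.
  (8-5)^2=9, (2-1)^2=1, (3-3)^2=0, (4-7)^2=9, (1-8)^2=49, (5-6)^2=1, (7-2)^2=25, (6-4)^2=4
sum(d^2) = 98.
Step 3: rho = 1 - 6*98 / (8*(8^2 - 1)) = 1 - 588/504 = -0.166667.
Step 4: Under H0, t = rho * sqrt((n-2)/(1-rho^2)) = -0.4140 ~ t(6).
Step 5: Two-sided p-value from the t-distribution with 6 df = 0.693239.
Step 6: alpha = 0.05. fail to reject H0.

rho = -0.1667, p = 0.693239, fail to reject H0 at alpha = 0.05.


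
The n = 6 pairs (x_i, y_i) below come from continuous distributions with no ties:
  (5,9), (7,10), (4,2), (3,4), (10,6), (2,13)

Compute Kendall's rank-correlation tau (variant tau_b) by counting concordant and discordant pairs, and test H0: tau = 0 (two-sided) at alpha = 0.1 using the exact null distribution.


Step 1: Enumerate the 15 unordered pairs (i,j) with i<j and classify each by sign(x_j-x_i) * sign(y_j-y_i).
  (1,2):dx=+2,dy=+1->C; (1,3):dx=-1,dy=-7->C; (1,4):dx=-2,dy=-5->C; (1,5):dx=+5,dy=-3->D
  (1,6):dx=-3,dy=+4->D; (2,3):dx=-3,dy=-8->C; (2,4):dx=-4,dy=-6->C; (2,5):dx=+3,dy=-4->D
  (2,6):dx=-5,dy=+3->D; (3,4):dx=-1,dy=+2->D; (3,5):dx=+6,dy=+4->C; (3,6):dx=-2,dy=+11->D
  (4,5):dx=+7,dy=+2->C; (4,6):dx=-1,dy=+9->D; (5,6):dx=-8,dy=+7->D
Step 2: C = 7, D = 8, total pairs = 15.
Step 3: tau = (C - D)/(n(n-1)/2) = (7 - 8)/15 = -0.066667.
Step 4: Exact two-sided p-value (enumerate n! = 720 permutations of y under H0): p = 1.000000.
Step 5: alpha = 0.1. fail to reject H0.

tau_b = -0.0667 (C=7, D=8), p = 1.000000, fail to reject H0.


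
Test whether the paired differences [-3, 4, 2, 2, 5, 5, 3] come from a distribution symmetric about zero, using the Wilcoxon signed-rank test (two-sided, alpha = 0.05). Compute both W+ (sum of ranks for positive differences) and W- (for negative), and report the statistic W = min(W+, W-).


Step 1: Drop any zero differences (none here) and take |d_i|.
|d| = [3, 4, 2, 2, 5, 5, 3]
Step 2: Midrank |d_i| (ties get averaged ranks).
ranks: |3|->3.5, |4|->5, |2|->1.5, |2|->1.5, |5|->6.5, |5|->6.5, |3|->3.5
Step 3: Attach original signs; sum ranks with positive sign and with negative sign.
W+ = 5 + 1.5 + 1.5 + 6.5 + 6.5 + 3.5 = 24.5
W- = 3.5 = 3.5
(Check: W+ + W- = 28 should equal n(n+1)/2 = 28.)
Step 4: Test statistic W = min(W+, W-) = 3.5.
Step 5: Ties in |d|, so use the tie-corrected normal approximation.
        E[W] = n(n+1)/4 = 7*8/4 = 14.
        Tie groups: |d|=2 (t=2), |d|=3 (t=2), |d|=5 (t=2); sum(t^3 - t) = 18.
        Var[W] = n(n+1)(2n+1)/24 - sum(t^3-t)/48 = 840/24 - 18/48 = 34.625.
        z = (W - E[W]) / sqrt(Var[W]) = (3.5 - 14) / 5.8843 = -1.7844.
        Two-sided p = 2*Phi(z) = 0.074357.
Step 6: alpha = 0.05. fail to reject H0.

W+ = 24.5, W- = 3.5, W = min = 3.5, p = 0.074357, fail to reject H0.


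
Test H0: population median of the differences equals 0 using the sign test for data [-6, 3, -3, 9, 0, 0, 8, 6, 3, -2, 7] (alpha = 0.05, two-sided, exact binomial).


Step 1: Discard zero differences. Original n = 11; n_eff = number of nonzero differences = 9.
Nonzero differences (with sign): -6, +3, -3, +9, +8, +6, +3, -2, +7
Step 2: Count signs: positive = 6, negative = 3.
Step 3: Under H0: P(positive) = 0.5, so the number of positives S ~ Bin(9, 0.5).
Step 4: Two-sided exact p-value = sum of Bin(9,0.5) probabilities at or below the observed probability = 0.507812.
Step 5: alpha = 0.05. fail to reject H0.

n_eff = 9, pos = 6, neg = 3, p = 0.507812, fail to reject H0.


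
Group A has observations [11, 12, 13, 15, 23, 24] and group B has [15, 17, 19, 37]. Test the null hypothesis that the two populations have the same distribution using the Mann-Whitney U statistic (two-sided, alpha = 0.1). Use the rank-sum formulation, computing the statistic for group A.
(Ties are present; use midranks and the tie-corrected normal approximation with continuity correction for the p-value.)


Step 1: Combine and sort all 10 observations; assign midranks.
sorted (value, group): (11,X), (12,X), (13,X), (15,X), (15,Y), (17,Y), (19,Y), (23,X), (24,X), (37,Y)
ranks: 11->1, 12->2, 13->3, 15->4.5, 15->4.5, 17->6, 19->7, 23->8, 24->9, 37->10
Step 2: Rank sum for X: R1 = 1 + 2 + 3 + 4.5 + 8 + 9 = 27.5.
Step 3: U_X = R1 - n1(n1+1)/2 = 27.5 - 6*7/2 = 27.5 - 21 = 6.5.
       U_Y = n1*n2 - U_X = 24 - 6.5 = 17.5.
Step 4: Ties are present, so use the tie-corrected normal approximation (with continuity correction) for the p-value.
Step 5: p-value = 0.284958; compare to alpha = 0.1. fail to reject H0.

U_X = 6.5, p = 0.284958, fail to reject H0 at alpha = 0.1.


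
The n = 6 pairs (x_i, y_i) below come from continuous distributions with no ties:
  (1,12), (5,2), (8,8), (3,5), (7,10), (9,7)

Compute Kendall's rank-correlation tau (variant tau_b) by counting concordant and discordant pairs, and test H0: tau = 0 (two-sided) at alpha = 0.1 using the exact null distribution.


Step 1: Enumerate the 15 unordered pairs (i,j) with i<j and classify each by sign(x_j-x_i) * sign(y_j-y_i).
  (1,2):dx=+4,dy=-10->D; (1,3):dx=+7,dy=-4->D; (1,4):dx=+2,dy=-7->D; (1,5):dx=+6,dy=-2->D
  (1,6):dx=+8,dy=-5->D; (2,3):dx=+3,dy=+6->C; (2,4):dx=-2,dy=+3->D; (2,5):dx=+2,dy=+8->C
  (2,6):dx=+4,dy=+5->C; (3,4):dx=-5,dy=-3->C; (3,5):dx=-1,dy=+2->D; (3,6):dx=+1,dy=-1->D
  (4,5):dx=+4,dy=+5->C; (4,6):dx=+6,dy=+2->C; (5,6):dx=+2,dy=-3->D
Step 2: C = 6, D = 9, total pairs = 15.
Step 3: tau = (C - D)/(n(n-1)/2) = (6 - 9)/15 = -0.200000.
Step 4: Exact two-sided p-value (enumerate n! = 720 permutations of y under H0): p = 0.719444.
Step 5: alpha = 0.1. fail to reject H0.

tau_b = -0.2000 (C=6, D=9), p = 0.719444, fail to reject H0.


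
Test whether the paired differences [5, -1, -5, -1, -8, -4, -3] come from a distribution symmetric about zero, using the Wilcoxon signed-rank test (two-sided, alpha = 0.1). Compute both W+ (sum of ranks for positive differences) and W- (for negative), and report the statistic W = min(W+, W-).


Step 1: Drop any zero differences (none here) and take |d_i|.
|d| = [5, 1, 5, 1, 8, 4, 3]
Step 2: Midrank |d_i| (ties get averaged ranks).
ranks: |5|->5.5, |1|->1.5, |5|->5.5, |1|->1.5, |8|->7, |4|->4, |3|->3
Step 3: Attach original signs; sum ranks with positive sign and with negative sign.
W+ = 5.5 = 5.5
W- = 1.5 + 5.5 + 1.5 + 7 + 4 + 3 = 22.5
(Check: W+ + W- = 28 should equal n(n+1)/2 = 28.)
Step 4: Test statistic W = min(W+, W-) = 5.5.
Step 5: Ties in |d|, so use the tie-corrected normal approximation.
        E[W] = n(n+1)/4 = 7*8/4 = 14.
        Tie groups: |d|=1 (t=2), |d|=5 (t=2); sum(t^3 - t) = 12.
        Var[W] = n(n+1)(2n+1)/24 - sum(t^3-t)/48 = 840/24 - 12/48 = 34.75.
        z = (W - E[W]) / sqrt(Var[W]) = (5.5 - 14) / 5.8949 = -1.4419.
        Two-sided p = 2*Phi(z) = 0.149325.
Step 6: alpha = 0.1. fail to reject H0.

W+ = 5.5, W- = 22.5, W = min = 5.5, p = 0.149325, fail to reject H0.


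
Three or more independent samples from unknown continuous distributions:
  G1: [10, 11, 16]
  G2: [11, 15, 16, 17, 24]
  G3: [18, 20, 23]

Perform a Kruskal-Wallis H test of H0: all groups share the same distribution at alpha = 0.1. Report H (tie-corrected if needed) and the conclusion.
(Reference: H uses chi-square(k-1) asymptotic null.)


Step 1: Combine all N = 11 observations and assign midranks.
sorted (value, group, rank): (10,G1,1), (11,G1,2.5), (11,G2,2.5), (15,G2,4), (16,G1,5.5), (16,G2,5.5), (17,G2,7), (18,G3,8), (20,G3,9), (23,G3,10), (24,G2,11)
Step 2: Sum ranks within each group.
R_1 = 9 (n_1 = 3)
R_2 = 30 (n_2 = 5)
R_3 = 27 (n_3 = 3)
Step 3: H = 12/(N(N+1)) * sum(R_i^2/n_i) - 3(N+1)
     = 12/(11*12) * (9^2/3 + 30^2/5 + 27^2/3) - 3*12
     = 0.090909 * 450 - 36
     = 4.909091.
Step 4: Ties present; correction factor C = 1 - 12/(11^3 - 11) = 0.990909. Corrected H = 4.909091 / 0.990909 = 4.954128.
Step 5: Under H0, H ~ chi^2(2); p-value = 0.083989.
Step 6: alpha = 0.1. reject H0.

H = 4.9541, df = 2, p = 0.083989, reject H0.


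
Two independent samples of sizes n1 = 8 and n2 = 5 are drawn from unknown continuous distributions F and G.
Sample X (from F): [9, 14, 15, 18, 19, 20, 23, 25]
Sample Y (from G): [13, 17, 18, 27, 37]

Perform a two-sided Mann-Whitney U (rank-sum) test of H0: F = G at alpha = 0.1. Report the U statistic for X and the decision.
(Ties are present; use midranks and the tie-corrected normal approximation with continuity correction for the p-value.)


Step 1: Combine and sort all 13 observations; assign midranks.
sorted (value, group): (9,X), (13,Y), (14,X), (15,X), (17,Y), (18,X), (18,Y), (19,X), (20,X), (23,X), (25,X), (27,Y), (37,Y)
ranks: 9->1, 13->2, 14->3, 15->4, 17->5, 18->6.5, 18->6.5, 19->8, 20->9, 23->10, 25->11, 27->12, 37->13
Step 2: Rank sum for X: R1 = 1 + 3 + 4 + 6.5 + 8 + 9 + 10 + 11 = 52.5.
Step 3: U_X = R1 - n1(n1+1)/2 = 52.5 - 8*9/2 = 52.5 - 36 = 16.5.
       U_Y = n1*n2 - U_X = 40 - 16.5 = 23.5.
Step 4: Ties are present, so use the tie-corrected normal approximation (with continuity correction) for the p-value.
Step 5: p-value = 0.660111; compare to alpha = 0.1. fail to reject H0.

U_X = 16.5, p = 0.660111, fail to reject H0 at alpha = 0.1.


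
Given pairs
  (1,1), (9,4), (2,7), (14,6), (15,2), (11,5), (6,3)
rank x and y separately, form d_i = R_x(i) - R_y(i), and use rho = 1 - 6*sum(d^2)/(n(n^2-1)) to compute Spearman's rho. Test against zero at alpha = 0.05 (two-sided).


Step 1: Rank x and y separately (midranks; no ties here).
rank(x): 1->1, 9->4, 2->2, 14->6, 15->7, 11->5, 6->3
rank(y): 1->1, 4->4, 7->7, 6->6, 2->2, 5->5, 3->3
Step 2: d_i = R_x(i) - R_y(i); compute d_i^2.
  (1-1)^2=0, (4-4)^2=0, (2-7)^2=25, (6-6)^2=0, (7-2)^2=25, (5-5)^2=0, (3-3)^2=0
sum(d^2) = 50.
Step 3: rho = 1 - 6*50 / (7*(7^2 - 1)) = 1 - 300/336 = 0.107143.
Step 4: Under H0, t = rho * sqrt((n-2)/(1-rho^2)) = 0.2410 ~ t(5).
Step 5: Two-sided p-value from the t-distribution with 5 df = 0.819151.
Step 6: alpha = 0.05. fail to reject H0.

rho = 0.1071, p = 0.819151, fail to reject H0 at alpha = 0.05.


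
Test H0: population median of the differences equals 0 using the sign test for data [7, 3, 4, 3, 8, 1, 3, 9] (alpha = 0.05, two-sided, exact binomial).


Step 1: Discard zero differences. Original n = 8; n_eff = number of nonzero differences = 8.
Nonzero differences (with sign): +7, +3, +4, +3, +8, +1, +3, +9
Step 2: Count signs: positive = 8, negative = 0.
Step 3: Under H0: P(positive) = 0.5, so the number of positives S ~ Bin(8, 0.5).
Step 4: Two-sided exact p-value = sum of Bin(8,0.5) probabilities at or below the observed probability = 0.007812.
Step 5: alpha = 0.05. reject H0.

n_eff = 8, pos = 8, neg = 0, p = 0.007812, reject H0.


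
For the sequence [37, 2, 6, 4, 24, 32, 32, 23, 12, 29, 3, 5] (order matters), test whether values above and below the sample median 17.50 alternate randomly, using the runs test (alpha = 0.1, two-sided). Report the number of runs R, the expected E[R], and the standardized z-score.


Step 1: Compute median = 17.50; label A = above, B = below.
Labels in order: ABBBAAAABABB  (n_A = 6, n_B = 6)
Step 2: Count runs R = 6.
Step 3: Under H0 (random ordering), E[R] = 2*n_A*n_B/(n_A+n_B) + 1 = 2*6*6/12 + 1 = 7.0000.
        Var[R] = 2*n_A*n_B*(2*n_A*n_B - n_A - n_B) / ((n_A+n_B)^2 * (n_A+n_B-1)) = 4320/1584 = 2.7273.
        SD[R] = 1.6514.
Step 4: Continuity-corrected z = (R + 0.5 - E[R]) / SD[R] = (6 + 0.5 - 7.0000) / 1.6514 = -0.3028.
Step 5: Two-sided p-value via normal approximation = 2*(1 - Phi(|z|)) = 0.762069.
Step 6: alpha = 0.1. fail to reject H0.

R = 6, z = -0.3028, p = 0.762069, fail to reject H0.


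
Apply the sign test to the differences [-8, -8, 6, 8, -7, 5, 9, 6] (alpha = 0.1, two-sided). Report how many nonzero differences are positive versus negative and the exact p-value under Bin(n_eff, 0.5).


Step 1: Discard zero differences. Original n = 8; n_eff = number of nonzero differences = 8.
Nonzero differences (with sign): -8, -8, +6, +8, -7, +5, +9, +6
Step 2: Count signs: positive = 5, negative = 3.
Step 3: Under H0: P(positive) = 0.5, so the number of positives S ~ Bin(8, 0.5).
Step 4: Two-sided exact p-value = sum of Bin(8,0.5) probabilities at or below the observed probability = 0.726562.
Step 5: alpha = 0.1. fail to reject H0.

n_eff = 8, pos = 5, neg = 3, p = 0.726562, fail to reject H0.


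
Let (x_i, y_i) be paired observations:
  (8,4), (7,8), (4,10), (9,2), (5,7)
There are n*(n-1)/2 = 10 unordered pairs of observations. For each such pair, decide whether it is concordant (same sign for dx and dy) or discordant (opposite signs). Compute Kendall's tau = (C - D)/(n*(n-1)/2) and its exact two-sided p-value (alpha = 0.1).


Step 1: Enumerate the 10 unordered pairs (i,j) with i<j and classify each by sign(x_j-x_i) * sign(y_j-y_i).
  (1,2):dx=-1,dy=+4->D; (1,3):dx=-4,dy=+6->D; (1,4):dx=+1,dy=-2->D; (1,5):dx=-3,dy=+3->D
  (2,3):dx=-3,dy=+2->D; (2,4):dx=+2,dy=-6->D; (2,5):dx=-2,dy=-1->C; (3,4):dx=+5,dy=-8->D
  (3,5):dx=+1,dy=-3->D; (4,5):dx=-4,dy=+5->D
Step 2: C = 1, D = 9, total pairs = 10.
Step 3: tau = (C - D)/(n(n-1)/2) = (1 - 9)/10 = -0.800000.
Step 4: Exact two-sided p-value (enumerate n! = 120 permutations of y under H0): p = 0.083333.
Step 5: alpha = 0.1. reject H0.

tau_b = -0.8000 (C=1, D=9), p = 0.083333, reject H0.


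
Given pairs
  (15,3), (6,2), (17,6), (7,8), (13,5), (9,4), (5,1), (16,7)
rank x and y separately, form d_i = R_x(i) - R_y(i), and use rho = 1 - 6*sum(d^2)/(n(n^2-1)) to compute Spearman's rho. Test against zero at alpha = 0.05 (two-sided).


Step 1: Rank x and y separately (midranks; no ties here).
rank(x): 15->6, 6->2, 17->8, 7->3, 13->5, 9->4, 5->1, 16->7
rank(y): 3->3, 2->2, 6->6, 8->8, 5->5, 4->4, 1->1, 7->7
Step 2: d_i = R_x(i) - R_y(i); compute d_i^2.
  (6-3)^2=9, (2-2)^2=0, (8-6)^2=4, (3-8)^2=25, (5-5)^2=0, (4-4)^2=0, (1-1)^2=0, (7-7)^2=0
sum(d^2) = 38.
Step 3: rho = 1 - 6*38 / (8*(8^2 - 1)) = 1 - 228/504 = 0.547619.
Step 4: Under H0, t = rho * sqrt((n-2)/(1-rho^2)) = 1.6031 ~ t(6).
Step 5: Two-sided p-value from the t-distribution with 6 df = 0.160026.
Step 6: alpha = 0.05. fail to reject H0.

rho = 0.5476, p = 0.160026, fail to reject H0 at alpha = 0.05.
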